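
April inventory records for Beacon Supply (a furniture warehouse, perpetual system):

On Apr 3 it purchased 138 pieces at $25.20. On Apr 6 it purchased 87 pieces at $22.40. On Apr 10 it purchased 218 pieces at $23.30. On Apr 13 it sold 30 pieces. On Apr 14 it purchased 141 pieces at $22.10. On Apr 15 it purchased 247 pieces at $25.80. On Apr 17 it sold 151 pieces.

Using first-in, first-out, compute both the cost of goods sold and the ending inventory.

Apr 13, 30 sold [FIFO — oldest first]: 30 @ $25.20 = $756.00
Apr 17, 151 sold [FIFO — oldest first]: 108 @ $25.20 + 43 @ $22.40 = $3,684.80
Total COGS = $756.00 + $3,684.80 = $4,440.80
Ending inventory: 44 @ $22.40 + 218 @ $23.30 + 141 @ $22.10 + 247 @ $25.80 = $15,553.70

COGS = $4,440.80; ending inventory = $15,553.70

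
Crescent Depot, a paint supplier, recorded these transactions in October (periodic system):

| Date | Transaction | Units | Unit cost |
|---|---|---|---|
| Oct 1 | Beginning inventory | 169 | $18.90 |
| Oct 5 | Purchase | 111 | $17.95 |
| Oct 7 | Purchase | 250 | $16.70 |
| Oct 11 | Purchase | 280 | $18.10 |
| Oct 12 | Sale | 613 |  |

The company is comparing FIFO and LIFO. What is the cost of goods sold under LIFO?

COGS = $10,732.85

FIFO COGS: 169 @ $18.90 + 111 @ $17.95 + 250 @ $16.70 + 83 @ $18.10 = $10,863.85
LIFO COGS: 280 @ $18.10 + 250 @ $16.70 + 83 @ $17.95 = $10,732.85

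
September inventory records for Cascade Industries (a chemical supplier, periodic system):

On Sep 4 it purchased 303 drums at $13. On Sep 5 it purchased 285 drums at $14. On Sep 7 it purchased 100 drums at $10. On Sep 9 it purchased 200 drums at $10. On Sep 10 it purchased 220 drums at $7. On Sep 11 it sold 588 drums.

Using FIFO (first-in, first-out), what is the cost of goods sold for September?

Sep 11, 588 sold [FIFO — oldest first]: 303 @ $13 + 285 @ $14 = $7,929
Ending inventory: 100 @ $10 + 200 @ $10 + 220 @ $7 = $4,540

COGS = $7,929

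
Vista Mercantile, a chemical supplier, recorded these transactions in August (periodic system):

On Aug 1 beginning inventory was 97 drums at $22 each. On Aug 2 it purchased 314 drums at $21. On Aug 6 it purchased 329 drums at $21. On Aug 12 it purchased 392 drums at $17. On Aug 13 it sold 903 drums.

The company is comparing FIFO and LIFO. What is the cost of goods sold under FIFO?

FIFO COGS: 97 @ $22 + 314 @ $21 + 329 @ $21 + 163 @ $17 = $18,408
LIFO COGS: 392 @ $17 + 329 @ $21 + 182 @ $21 = $17,395

COGS = $18,408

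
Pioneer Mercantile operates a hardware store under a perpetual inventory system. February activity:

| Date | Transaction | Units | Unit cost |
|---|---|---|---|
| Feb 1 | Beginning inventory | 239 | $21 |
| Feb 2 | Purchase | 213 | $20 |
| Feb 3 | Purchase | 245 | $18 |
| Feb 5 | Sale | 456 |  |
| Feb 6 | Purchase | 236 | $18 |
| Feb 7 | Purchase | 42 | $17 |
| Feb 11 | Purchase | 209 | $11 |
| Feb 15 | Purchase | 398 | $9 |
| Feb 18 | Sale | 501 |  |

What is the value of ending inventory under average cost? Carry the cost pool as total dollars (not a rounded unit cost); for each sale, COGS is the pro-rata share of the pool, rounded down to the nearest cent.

Ending inventory = $8,645.78

After Feb 1: 239 on hand, pool $5,019.00 (≈ $21.0000 each)
After Feb 2: 452 on hand, pool $9,279.00 (≈ $20.5288 each)
After Feb 3: 697 on hand, pool $13,689.00 (≈ $19.6399 each)
Feb 5, sell 456: 456/697 × $13,689.00 → $8,955.78
After Feb 6: 477 on hand, pool $8,981.22 (≈ $18.8286 each)
After Feb 7: 519 on hand, pool $9,695.22 (≈ $18.6806 each)
After Feb 11: 728 on hand, pool $11,994.22 (≈ $16.4756 each)
After Feb 15: 1126 on hand, pool $15,576.22 (≈ $13.8332 each)
Feb 18, sell 501: 501/1126 × $15,576.22 → $6,930.44
Total COGS = $8,955.78 + $6,930.44 = $15,886.22
Ending inventory (cost pool remaining) = $8,645.78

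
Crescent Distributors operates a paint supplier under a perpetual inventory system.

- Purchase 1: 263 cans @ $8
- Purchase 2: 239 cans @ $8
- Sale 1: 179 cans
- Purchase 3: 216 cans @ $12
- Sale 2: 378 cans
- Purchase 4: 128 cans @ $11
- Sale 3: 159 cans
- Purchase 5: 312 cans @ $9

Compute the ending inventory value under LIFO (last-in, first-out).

Sale 1 (179) [LIFO — newest first]: 179 @ $8 = $1,432
Sale 2 (378) [LIFO — newest first]: 216 @ $12 + 60 @ $8 + 102 @ $8 = $3,888
Sale 3 (159) [LIFO — newest first]: 128 @ $11 + 31 @ $8 = $1,656
Total COGS = $1,432 + $3,888 + $1,656 = $6,976
Ending inventory: 130 @ $8 + 312 @ $9 = $3,848

Ending inventory = $3,848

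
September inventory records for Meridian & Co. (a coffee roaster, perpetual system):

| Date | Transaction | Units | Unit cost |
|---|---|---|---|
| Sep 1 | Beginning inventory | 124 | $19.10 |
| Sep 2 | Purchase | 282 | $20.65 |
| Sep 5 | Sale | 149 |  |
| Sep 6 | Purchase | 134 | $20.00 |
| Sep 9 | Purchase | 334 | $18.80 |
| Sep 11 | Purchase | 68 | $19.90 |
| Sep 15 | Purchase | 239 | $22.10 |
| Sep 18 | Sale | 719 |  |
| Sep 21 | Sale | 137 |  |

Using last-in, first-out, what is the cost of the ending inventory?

Ending inventory = $3,442.20

Sep 5, 149 sold [LIFO — newest first]: 149 @ $20.65 = $3,076.85
Sep 18, 719 sold [LIFO — newest first]: 239 @ $22.10 + 68 @ $19.90 + 334 @ $18.80 + 78 @ $20.00 = $14,474.30
Sep 21, 137 sold [LIFO — newest first]: 56 @ $20.00 + 81 @ $20.65 = $2,792.65
Total COGS = $3,076.85 + $14,474.30 + $2,792.65 = $20,343.80
Ending inventory: 124 @ $19.10 + 52 @ $20.65 = $3,442.20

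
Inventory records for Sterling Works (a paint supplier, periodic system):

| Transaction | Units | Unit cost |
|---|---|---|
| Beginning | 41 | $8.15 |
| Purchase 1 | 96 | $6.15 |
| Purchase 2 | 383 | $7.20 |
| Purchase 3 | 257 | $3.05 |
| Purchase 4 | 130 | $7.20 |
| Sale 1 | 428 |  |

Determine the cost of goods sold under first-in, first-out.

Sale 1 (428) [FIFO — oldest first]: 41 @ $8.15 + 96 @ $6.15 + 291 @ $7.20 = $3,019.75
Ending inventory: 92 @ $7.20 + 257 @ $3.05 + 130 @ $7.20 = $2,382.25
Check: goods available $5,402.00 = COGS $3,019.75 + ending $2,382.25

COGS = $3,019.75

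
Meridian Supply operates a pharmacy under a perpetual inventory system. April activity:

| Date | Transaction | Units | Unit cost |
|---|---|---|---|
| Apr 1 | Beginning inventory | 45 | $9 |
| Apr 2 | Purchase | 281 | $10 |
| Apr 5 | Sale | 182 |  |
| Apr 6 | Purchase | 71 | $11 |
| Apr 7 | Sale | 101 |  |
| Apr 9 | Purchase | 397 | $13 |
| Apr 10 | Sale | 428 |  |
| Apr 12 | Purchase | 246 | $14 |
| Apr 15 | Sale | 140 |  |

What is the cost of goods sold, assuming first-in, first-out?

Apr 5, 182 sold [FIFO — oldest first]: 45 @ $9 + 137 @ $10 = $1,775
Apr 7, 101 sold [FIFO — oldest first]: 101 @ $10 = $1,010
Apr 10, 428 sold [FIFO — oldest first]: 43 @ $10 + 71 @ $11 + 314 @ $13 = $5,293
Apr 15, 140 sold [FIFO — oldest first]: 83 @ $13 + 57 @ $14 = $1,877
Total COGS = $1,775 + $1,010 + $5,293 + $1,877 = $9,955
Ending inventory: 189 @ $14 = $2,646

COGS = $9,955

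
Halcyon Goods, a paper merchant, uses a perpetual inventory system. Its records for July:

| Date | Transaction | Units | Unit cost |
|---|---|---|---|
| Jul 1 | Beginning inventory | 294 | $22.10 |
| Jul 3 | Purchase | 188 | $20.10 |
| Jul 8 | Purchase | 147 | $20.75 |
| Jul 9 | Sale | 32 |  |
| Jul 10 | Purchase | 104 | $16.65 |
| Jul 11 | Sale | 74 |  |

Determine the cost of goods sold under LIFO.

Jul 9, 32 sold [LIFO — newest first]: 32 @ $20.75 = $664.00
Jul 11, 74 sold [LIFO — newest first]: 74 @ $16.65 = $1,232.10
Total COGS = $664.00 + $1,232.10 = $1,896.10
Ending inventory: 294 @ $22.10 + 188 @ $20.10 + 115 @ $20.75 + 30 @ $16.65 = $13,161.95
Check: goods available $15,058.05 = COGS $1,896.10 + ending $13,161.95

COGS = $1,896.10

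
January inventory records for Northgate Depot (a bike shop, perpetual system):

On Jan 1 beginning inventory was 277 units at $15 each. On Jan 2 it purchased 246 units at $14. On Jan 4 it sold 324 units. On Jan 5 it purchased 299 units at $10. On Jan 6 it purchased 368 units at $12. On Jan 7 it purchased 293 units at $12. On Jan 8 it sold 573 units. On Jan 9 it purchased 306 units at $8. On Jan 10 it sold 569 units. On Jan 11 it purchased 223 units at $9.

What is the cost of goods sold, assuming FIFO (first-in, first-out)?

COGS = $18,317

Jan 4, 324 sold [FIFO — oldest first]: 277 @ $15 + 47 @ $14 = $4,813
Jan 8, 573 sold [FIFO — oldest first]: 199 @ $14 + 299 @ $10 + 75 @ $12 = $6,676
Jan 10, 569 sold [FIFO — oldest first]: 293 @ $12 + 276 @ $12 = $6,828
Total COGS = $4,813 + $6,676 + $6,828 = $18,317
Ending inventory: 17 @ $12 + 306 @ $8 + 223 @ $9 = $4,659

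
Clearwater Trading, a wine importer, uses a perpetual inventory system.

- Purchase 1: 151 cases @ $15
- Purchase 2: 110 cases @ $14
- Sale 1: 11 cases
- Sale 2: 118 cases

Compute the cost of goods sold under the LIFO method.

COGS = $1,825

Sale 1 (11) [LIFO — newest first]: 11 @ $14 = $154
Sale 2 (118) [LIFO — newest first]: 99 @ $14 + 19 @ $15 = $1,671
Total COGS = $154 + $1,671 = $1,825
Ending inventory: 132 @ $15 = $1,980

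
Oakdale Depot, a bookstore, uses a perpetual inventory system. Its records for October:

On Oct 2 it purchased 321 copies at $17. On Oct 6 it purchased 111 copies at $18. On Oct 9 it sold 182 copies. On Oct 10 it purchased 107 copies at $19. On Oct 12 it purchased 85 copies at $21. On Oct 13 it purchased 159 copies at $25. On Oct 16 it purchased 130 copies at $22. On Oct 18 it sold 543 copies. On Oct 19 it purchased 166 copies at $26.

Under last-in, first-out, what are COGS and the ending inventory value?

Oct 9, 182 sold [LIFO — newest first]: 111 @ $18 + 71 @ $17 = $3,205
Oct 18, 543 sold [LIFO — newest first]: 130 @ $22 + 159 @ $25 + 85 @ $21 + 107 @ $19 + 62 @ $17 = $11,707
Total COGS = $3,205 + $11,707 = $14,912
Ending inventory: 188 @ $17 + 166 @ $26 = $7,512
Check: goods available $22,424 = COGS $14,912 + ending $7,512

COGS = $14,912; ending inventory = $7,512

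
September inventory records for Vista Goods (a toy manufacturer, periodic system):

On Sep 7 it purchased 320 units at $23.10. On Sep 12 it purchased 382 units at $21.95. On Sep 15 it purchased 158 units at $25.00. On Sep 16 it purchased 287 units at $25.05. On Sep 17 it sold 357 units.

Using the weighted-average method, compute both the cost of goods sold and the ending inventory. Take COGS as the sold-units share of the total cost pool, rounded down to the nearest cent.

COGS = $8,377.59; ending inventory = $18,538.66

Sep 17, sell 357: 357/1147 × $26,916.25 → $8,377.59
Ending inventory (cost pool remaining) = $18,538.66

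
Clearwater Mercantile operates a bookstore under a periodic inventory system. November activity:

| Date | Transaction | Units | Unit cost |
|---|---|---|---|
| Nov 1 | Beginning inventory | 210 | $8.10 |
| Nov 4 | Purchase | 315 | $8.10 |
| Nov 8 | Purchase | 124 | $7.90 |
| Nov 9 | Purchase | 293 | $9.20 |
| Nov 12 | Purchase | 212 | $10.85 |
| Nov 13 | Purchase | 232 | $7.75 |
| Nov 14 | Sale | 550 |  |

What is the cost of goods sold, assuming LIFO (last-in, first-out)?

COGS = $5,073.40

Nov 14, 550 sold [LIFO — newest first]: 232 @ $7.75 + 212 @ $10.85 + 106 @ $9.20 = $5,073.40
Ending inventory: 210 @ $8.10 + 315 @ $8.10 + 124 @ $7.90 + 187 @ $9.20 = $6,952.50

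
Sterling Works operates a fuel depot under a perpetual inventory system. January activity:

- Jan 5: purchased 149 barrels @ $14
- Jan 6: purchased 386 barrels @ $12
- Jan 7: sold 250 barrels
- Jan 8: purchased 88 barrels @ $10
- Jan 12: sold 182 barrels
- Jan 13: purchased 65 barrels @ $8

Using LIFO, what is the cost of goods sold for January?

Jan 7, 250 sold [LIFO — newest first]: 250 @ $12 = $3,000
Jan 12, 182 sold [LIFO — newest first]: 88 @ $10 + 94 @ $12 = $2,008
Total COGS = $3,000 + $2,008 = $5,008
Ending inventory: 149 @ $14 + 42 @ $12 + 65 @ $8 = $3,110

COGS = $5,008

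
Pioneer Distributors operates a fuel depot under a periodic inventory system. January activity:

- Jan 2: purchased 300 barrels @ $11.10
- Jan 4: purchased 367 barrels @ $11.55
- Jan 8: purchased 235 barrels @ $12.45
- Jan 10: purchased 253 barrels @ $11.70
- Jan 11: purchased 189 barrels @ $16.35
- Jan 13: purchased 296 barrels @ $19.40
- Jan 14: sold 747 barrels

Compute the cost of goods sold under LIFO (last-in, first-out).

COGS = $11,904.70

Jan 14, 747 sold [LIFO — newest first]: 296 @ $19.40 + 189 @ $16.35 + 253 @ $11.70 + 9 @ $12.45 = $11,904.70
Ending inventory: 300 @ $11.10 + 367 @ $11.55 + 226 @ $12.45 = $10,382.55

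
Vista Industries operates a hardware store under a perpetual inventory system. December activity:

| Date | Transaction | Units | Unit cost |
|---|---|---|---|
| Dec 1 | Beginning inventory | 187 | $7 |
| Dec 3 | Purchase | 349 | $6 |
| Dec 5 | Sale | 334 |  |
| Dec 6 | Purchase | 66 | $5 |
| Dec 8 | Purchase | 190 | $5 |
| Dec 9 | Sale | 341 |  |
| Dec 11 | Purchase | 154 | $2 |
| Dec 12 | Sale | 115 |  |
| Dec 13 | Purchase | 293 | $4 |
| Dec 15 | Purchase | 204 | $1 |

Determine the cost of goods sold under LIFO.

COGS = $4,094

Dec 5, 334 sold [LIFO — newest first]: 334 @ $6 = $2,004
Dec 9, 341 sold [LIFO — newest first]: 190 @ $5 + 66 @ $5 + 15 @ $6 + 70 @ $7 = $1,860
Dec 12, 115 sold [LIFO — newest first]: 115 @ $2 = $230
Total COGS = $2,004 + $1,860 + $230 = $4,094
Ending inventory: 117 @ $7 + 39 @ $2 + 293 @ $4 + 204 @ $1 = $2,273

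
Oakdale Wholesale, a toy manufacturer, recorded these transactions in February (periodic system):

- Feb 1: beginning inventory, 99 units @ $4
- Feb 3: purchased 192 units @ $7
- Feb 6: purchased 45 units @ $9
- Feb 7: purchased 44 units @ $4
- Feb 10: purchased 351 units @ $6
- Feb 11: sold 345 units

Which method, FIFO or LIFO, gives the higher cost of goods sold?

FIFO COGS: 99 @ $4 + 192 @ $7 + 45 @ $9 + 9 @ $4 = $2,181
LIFO COGS: 345 @ $6 = $2,070

FIFO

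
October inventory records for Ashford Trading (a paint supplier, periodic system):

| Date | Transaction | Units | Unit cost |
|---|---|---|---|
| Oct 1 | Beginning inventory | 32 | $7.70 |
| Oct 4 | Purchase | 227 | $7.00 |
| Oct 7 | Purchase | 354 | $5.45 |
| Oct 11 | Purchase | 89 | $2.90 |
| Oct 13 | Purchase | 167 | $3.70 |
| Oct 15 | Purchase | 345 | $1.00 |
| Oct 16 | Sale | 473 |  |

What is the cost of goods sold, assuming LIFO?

COGS = $818.60

Oct 16, 473 sold [LIFO — newest first]: 345 @ $1.00 + 128 @ $3.70 = $818.60
Ending inventory: 32 @ $7.70 + 227 @ $7.00 + 354 @ $5.45 + 89 @ $2.90 + 39 @ $3.70 = $4,167.10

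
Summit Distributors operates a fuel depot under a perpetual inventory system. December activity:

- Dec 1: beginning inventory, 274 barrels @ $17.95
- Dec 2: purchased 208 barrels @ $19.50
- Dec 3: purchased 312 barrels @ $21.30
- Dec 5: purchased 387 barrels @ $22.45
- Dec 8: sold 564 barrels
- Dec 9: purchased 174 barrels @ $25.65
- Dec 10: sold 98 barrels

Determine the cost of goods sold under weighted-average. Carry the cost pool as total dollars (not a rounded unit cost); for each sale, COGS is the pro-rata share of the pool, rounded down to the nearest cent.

After Dec 1: 274 on hand, pool $4,918.30 (≈ $17.9500 each)
After Dec 2: 482 on hand, pool $8,974.30 (≈ $18.6189 each)
After Dec 3: 794 on hand, pool $15,619.90 (≈ $19.6724 each)
After Dec 5: 1181 on hand, pool $24,308.05 (≈ $20.5826 each)
Dec 8, sell 564: 564/1181 × $24,308.05 → $11,608.58
After Dec 9: 791 on hand, pool $17,162.57 (≈ $21.6973 each)
Dec 10, sell 98: 98/791 × $17,162.57 → $2,126.33
Total COGS = $11,608.58 + $2,126.33 = $13,734.91
Ending inventory (cost pool remaining) = $15,036.24

COGS = $13,734.91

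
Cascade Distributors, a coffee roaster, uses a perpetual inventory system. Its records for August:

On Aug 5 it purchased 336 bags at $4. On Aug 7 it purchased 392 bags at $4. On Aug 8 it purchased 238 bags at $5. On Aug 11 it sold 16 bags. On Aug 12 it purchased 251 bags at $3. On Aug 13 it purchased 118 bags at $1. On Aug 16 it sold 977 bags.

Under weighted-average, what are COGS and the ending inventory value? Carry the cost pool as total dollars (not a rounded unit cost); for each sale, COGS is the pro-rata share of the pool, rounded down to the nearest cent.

COGS = $3,701.18; ending inventory = $1,271.82

After Aug 5: 336 on hand, pool $1,344.00 (≈ $4.0000 each)
After Aug 7: 728 on hand, pool $2,912.00 (≈ $4.0000 each)
After Aug 8: 966 on hand, pool $4,102.00 (≈ $4.2464 each)
Aug 11, sell 16: 16/966 × $4,102.00 → $67.94
After Aug 12: 1201 on hand, pool $4,787.06 (≈ $3.9859 each)
After Aug 13: 1319 on hand, pool $4,905.06 (≈ $3.7188 each)
Aug 16, sell 977: 977/1319 × $4,905.06 → $3,633.24
Total COGS = $67.94 + $3,633.24 = $3,701.18
Ending inventory (cost pool remaining) = $1,271.82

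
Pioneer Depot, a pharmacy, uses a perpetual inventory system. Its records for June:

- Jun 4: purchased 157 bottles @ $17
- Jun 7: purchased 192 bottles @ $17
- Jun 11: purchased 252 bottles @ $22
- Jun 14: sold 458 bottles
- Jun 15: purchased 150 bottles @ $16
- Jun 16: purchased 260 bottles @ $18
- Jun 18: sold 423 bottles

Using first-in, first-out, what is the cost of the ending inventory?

Ending inventory = $2,340

Jun 14, 458 sold [FIFO — oldest first]: 157 @ $17 + 192 @ $17 + 109 @ $22 = $8,331
Jun 18, 423 sold [FIFO — oldest first]: 143 @ $22 + 150 @ $16 + 130 @ $18 = $7,886
Total COGS = $8,331 + $7,886 = $16,217
Ending inventory: 130 @ $18 = $2,340
Check: goods available $18,557 = COGS $16,217 + ending $2,340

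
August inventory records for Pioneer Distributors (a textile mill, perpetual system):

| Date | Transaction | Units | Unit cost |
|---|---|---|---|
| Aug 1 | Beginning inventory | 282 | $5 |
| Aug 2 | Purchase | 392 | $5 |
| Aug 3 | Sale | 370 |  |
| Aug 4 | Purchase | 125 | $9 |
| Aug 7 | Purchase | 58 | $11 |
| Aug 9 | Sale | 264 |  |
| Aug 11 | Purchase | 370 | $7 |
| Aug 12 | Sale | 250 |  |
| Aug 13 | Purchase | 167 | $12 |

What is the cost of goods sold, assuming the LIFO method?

COGS = $5,768

Aug 3, 370 sold [LIFO — newest first]: 370 @ $5 = $1,850
Aug 9, 264 sold [LIFO — newest first]: 58 @ $11 + 125 @ $9 + 22 @ $5 + 59 @ $5 = $2,168
Aug 12, 250 sold [LIFO — newest first]: 250 @ $7 = $1,750
Total COGS = $1,850 + $2,168 + $1,750 = $5,768
Ending inventory: 223 @ $5 + 120 @ $7 + 167 @ $12 = $3,959
Check: goods available $9,727 = COGS $5,768 + ending $3,959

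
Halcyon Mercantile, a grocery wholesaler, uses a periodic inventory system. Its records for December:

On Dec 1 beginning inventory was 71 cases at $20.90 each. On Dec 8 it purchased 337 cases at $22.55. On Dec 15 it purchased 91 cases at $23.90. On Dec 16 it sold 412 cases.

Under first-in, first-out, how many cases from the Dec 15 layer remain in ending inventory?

Dec 16, 412 sold [FIFO — oldest first]: 71 @ $20.90 + 337 @ $22.55 + 4 @ $23.90 = $9,178.85
Ending inventory: 87 @ $23.90 = $2,079.30

87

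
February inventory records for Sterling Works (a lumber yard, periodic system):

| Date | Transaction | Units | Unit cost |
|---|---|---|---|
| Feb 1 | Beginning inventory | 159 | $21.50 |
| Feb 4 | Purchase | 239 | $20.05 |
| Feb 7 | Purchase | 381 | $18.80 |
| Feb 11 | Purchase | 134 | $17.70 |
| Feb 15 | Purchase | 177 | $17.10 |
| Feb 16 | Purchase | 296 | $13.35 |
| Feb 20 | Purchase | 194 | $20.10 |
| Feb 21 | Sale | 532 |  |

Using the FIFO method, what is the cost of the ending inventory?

Ending inventory = $17,893.10

Feb 21, 532 sold [FIFO — oldest first]: 159 @ $21.50 + 239 @ $20.05 + 134 @ $18.80 = $10,729.65
Ending inventory: 247 @ $18.80 + 134 @ $17.70 + 177 @ $17.10 + 296 @ $13.35 + 194 @ $20.10 = $17,893.10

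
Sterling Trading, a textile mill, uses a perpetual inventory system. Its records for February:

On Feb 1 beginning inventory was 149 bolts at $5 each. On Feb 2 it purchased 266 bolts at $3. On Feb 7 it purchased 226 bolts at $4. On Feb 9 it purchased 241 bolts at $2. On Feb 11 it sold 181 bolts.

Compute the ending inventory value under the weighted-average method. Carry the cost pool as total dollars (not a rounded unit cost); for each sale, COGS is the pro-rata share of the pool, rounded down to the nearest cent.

Ending inventory = $2,327.93

After Feb 1: 149 on hand, pool $745.00 (≈ $5.0000 each)
After Feb 2: 415 on hand, pool $1,543.00 (≈ $3.7181 each)
After Feb 7: 641 on hand, pool $2,447.00 (≈ $3.8175 each)
After Feb 9: 882 on hand, pool $2,929.00 (≈ $3.3209 each)
Feb 11, sell 181: 181/882 × $2,929.00 → $601.07
Ending inventory (cost pool remaining) = $2,327.93
Check: goods available $2,929.00 = COGS $601.07 + ending $2,327.93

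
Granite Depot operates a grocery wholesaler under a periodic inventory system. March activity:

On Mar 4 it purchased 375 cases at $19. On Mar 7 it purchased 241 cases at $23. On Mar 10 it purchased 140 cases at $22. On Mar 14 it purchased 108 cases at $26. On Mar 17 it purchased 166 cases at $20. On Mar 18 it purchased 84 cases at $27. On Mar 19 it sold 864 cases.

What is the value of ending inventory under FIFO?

Mar 19, 864 sold [FIFO — oldest first]: 375 @ $19 + 241 @ $23 + 140 @ $22 + 108 @ $26 = $18,556
Ending inventory: 166 @ $20 + 84 @ $27 = $5,588
Check: goods available $24,144 = COGS $18,556 + ending $5,588

Ending inventory = $5,588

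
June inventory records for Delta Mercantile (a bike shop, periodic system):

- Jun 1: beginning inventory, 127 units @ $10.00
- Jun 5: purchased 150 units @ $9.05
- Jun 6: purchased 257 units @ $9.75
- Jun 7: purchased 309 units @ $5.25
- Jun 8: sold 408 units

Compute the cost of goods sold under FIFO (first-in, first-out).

COGS = $3,904.75

Jun 8, 408 sold [FIFO — oldest first]: 127 @ $10.00 + 150 @ $9.05 + 131 @ $9.75 = $3,904.75
Ending inventory: 126 @ $9.75 + 309 @ $5.25 = $2,850.75
Check: goods available $6,755.50 = COGS $3,904.75 + ending $2,850.75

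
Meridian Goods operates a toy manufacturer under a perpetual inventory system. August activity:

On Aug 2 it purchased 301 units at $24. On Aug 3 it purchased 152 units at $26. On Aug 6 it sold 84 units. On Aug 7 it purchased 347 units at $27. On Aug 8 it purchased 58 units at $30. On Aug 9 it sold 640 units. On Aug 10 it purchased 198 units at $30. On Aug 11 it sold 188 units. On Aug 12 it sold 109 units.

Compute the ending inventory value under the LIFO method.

Aug 6, 84 sold [LIFO — newest first]: 84 @ $26 = $2,184
Aug 9, 640 sold [LIFO — newest first]: 58 @ $30 + 347 @ $27 + 68 @ $26 + 167 @ $24 = $16,885
Aug 11, 188 sold [LIFO — newest first]: 188 @ $30 = $5,640
Aug 12, 109 sold [LIFO — newest first]: 10 @ $30 + 99 @ $24 = $2,676
Total COGS = $2,184 + $16,885 + $5,640 + $2,676 = $27,385
Ending inventory: 35 @ $24 = $840

Ending inventory = $840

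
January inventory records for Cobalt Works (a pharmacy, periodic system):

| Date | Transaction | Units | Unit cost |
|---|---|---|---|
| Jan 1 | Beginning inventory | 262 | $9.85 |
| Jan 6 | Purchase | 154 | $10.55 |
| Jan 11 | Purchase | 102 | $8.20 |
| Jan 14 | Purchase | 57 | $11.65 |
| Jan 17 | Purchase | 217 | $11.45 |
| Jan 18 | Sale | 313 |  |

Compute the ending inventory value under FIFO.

Ending inventory = $5,071.75

Jan 18, 313 sold [FIFO — oldest first]: 262 @ $9.85 + 51 @ $10.55 = $3,118.75
Ending inventory: 103 @ $10.55 + 102 @ $8.20 + 57 @ $11.65 + 217 @ $11.45 = $5,071.75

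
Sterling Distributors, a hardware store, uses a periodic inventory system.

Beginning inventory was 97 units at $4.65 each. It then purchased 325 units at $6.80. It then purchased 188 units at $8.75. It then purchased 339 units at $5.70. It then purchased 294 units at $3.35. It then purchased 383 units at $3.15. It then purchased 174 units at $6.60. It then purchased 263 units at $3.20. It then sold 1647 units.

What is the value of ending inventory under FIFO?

Sale 1 (1647) [FIFO — oldest first]: 97 @ $4.65 + 325 @ $6.80 + 188 @ $8.75 + 339 @ $5.70 + 294 @ $3.35 + 383 @ $3.15 + 21 @ $6.60 = $8,568.30
Ending inventory: 153 @ $6.60 + 263 @ $3.20 = $1,851.40

Ending inventory = $1,851.40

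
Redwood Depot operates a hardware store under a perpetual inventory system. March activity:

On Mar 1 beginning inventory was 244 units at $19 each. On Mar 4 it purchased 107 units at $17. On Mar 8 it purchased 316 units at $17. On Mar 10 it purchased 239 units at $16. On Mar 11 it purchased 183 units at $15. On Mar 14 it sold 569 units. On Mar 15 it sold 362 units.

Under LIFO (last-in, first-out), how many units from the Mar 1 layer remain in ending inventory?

Mar 14, 569 sold [LIFO — newest first]: 183 @ $15 + 239 @ $16 + 147 @ $17 = $9,068
Mar 15, 362 sold [LIFO — newest first]: 169 @ $17 + 107 @ $17 + 86 @ $19 = $6,326
Total COGS = $9,068 + $6,326 = $15,394
Ending inventory: 158 @ $19 = $3,002
Check: goods available $18,396 = COGS $15,394 + ending $3,002

158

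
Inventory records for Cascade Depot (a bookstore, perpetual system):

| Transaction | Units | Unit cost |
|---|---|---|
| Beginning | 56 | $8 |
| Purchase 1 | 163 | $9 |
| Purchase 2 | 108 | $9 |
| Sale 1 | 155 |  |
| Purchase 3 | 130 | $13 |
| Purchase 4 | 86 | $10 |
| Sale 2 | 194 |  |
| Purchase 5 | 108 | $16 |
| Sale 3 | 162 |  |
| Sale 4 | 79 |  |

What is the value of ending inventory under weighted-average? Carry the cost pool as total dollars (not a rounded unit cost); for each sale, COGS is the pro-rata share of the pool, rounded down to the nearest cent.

Ending inventory = $759.94

After Beginning: 56 on hand, pool $448.00 (≈ $8.0000 each)
After Purchase 1: 219 on hand, pool $1,915.00 (≈ $8.7443 each)
After Purchase 2: 327 on hand, pool $2,887.00 (≈ $8.8287 each)
Sale 1, sell 155: 155/327 × $2,887.00 → $1,368.45
After Purchase 3: 302 on hand, pool $3,208.55 (≈ $10.6243 each)
After Purchase 4: 388 on hand, pool $4,068.55 (≈ $10.4860 each)
Sale 2, sell 194: 194/388 × $4,068.55 → $2,034.27
After Purchase 5: 302 on hand, pool $3,762.28 (≈ $12.4579 each)
Sale 3, sell 162: 162/302 × $3,762.28 → $2,018.17
Sale 4, sell 79: 79/140 × $1,744.11 → $984.17
Total COGS = $1,368.45 + $2,034.27 + $2,018.17 + $984.17 = $6,405.06
Ending inventory (cost pool remaining) = $759.94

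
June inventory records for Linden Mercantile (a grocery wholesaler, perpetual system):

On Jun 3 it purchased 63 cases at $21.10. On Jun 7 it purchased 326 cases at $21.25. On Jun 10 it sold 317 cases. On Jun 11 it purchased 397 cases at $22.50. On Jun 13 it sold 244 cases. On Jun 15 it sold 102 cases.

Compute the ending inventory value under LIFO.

Jun 10, 317 sold [LIFO — newest first]: 317 @ $21.25 = $6,736.25
Jun 13, 244 sold [LIFO — newest first]: 244 @ $22.50 = $5,490.00
Jun 15, 102 sold [LIFO — newest first]: 102 @ $22.50 = $2,295.00
Total COGS = $6,736.25 + $5,490.00 + $2,295.00 = $14,521.25
Ending inventory: 63 @ $21.10 + 9 @ $21.25 + 51 @ $22.50 = $2,668.05

Ending inventory = $2,668.05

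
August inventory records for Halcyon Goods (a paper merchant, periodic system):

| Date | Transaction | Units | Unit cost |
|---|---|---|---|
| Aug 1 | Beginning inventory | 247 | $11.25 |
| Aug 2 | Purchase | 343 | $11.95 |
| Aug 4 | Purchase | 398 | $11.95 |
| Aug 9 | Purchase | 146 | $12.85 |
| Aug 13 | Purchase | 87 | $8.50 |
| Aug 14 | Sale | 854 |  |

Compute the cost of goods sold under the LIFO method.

COGS = $10,036.55

Aug 14, 854 sold [LIFO — newest first]: 87 @ $8.50 + 146 @ $12.85 + 398 @ $11.95 + 223 @ $11.95 = $10,036.55
Ending inventory: 247 @ $11.25 + 120 @ $11.95 = $4,212.75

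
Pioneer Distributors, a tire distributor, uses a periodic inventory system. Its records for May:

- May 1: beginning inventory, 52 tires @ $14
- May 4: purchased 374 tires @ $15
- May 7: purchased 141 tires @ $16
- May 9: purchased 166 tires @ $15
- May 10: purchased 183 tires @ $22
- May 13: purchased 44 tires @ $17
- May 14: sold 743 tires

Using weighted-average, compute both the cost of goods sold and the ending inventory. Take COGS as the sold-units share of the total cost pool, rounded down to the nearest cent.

COGS = $12,273.43; ending inventory = $3,584.57

May 14, sell 743: 743/960 × $15,858.00 → $12,273.43
Ending inventory (cost pool remaining) = $3,584.57
Check: goods available $15,858.00 = COGS $12,273.43 + ending $3,584.57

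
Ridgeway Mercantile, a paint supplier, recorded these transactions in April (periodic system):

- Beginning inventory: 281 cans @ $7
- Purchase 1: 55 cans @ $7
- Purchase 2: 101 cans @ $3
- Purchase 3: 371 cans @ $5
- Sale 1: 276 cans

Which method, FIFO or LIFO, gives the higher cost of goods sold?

FIFO

FIFO COGS: 276 @ $7 = $1,932
LIFO COGS: 276 @ $5 = $1,380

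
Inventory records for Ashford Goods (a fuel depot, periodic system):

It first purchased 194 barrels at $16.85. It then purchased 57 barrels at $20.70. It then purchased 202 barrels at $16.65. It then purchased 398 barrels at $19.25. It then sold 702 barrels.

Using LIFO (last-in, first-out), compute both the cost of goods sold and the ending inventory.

COGS = $12,962.95; ending inventory = $2,510.65

Sale 1 (702) [LIFO — newest first]: 398 @ $19.25 + 202 @ $16.65 + 57 @ $20.70 + 45 @ $16.85 = $12,962.95
Ending inventory: 149 @ $16.85 = $2,510.65
Check: goods available $15,473.60 = COGS $12,962.95 + ending $2,510.65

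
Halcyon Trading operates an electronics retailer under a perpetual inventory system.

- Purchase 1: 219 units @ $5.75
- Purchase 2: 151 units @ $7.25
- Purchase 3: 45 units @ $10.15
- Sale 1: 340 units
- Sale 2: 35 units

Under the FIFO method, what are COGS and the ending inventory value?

COGS = $2,404.75; ending inventory = $406.00

Sale 1 (340) [FIFO — oldest first]: 219 @ $5.75 + 121 @ $7.25 = $2,136.50
Sale 2 (35) [FIFO — oldest first]: 30 @ $7.25 + 5 @ $10.15 = $268.25
Total COGS = $2,136.50 + $268.25 = $2,404.75
Ending inventory: 40 @ $10.15 = $406.00
Check: goods available $2,810.75 = COGS $2,404.75 + ending $406.00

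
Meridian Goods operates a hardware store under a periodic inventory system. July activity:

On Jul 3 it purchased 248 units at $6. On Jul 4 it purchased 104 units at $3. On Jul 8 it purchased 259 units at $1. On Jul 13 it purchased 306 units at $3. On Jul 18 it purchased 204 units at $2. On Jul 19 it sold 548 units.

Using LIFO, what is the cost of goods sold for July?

Jul 19, 548 sold [LIFO — newest first]: 204 @ $2 + 306 @ $3 + 38 @ $1 = $1,364
Ending inventory: 248 @ $6 + 104 @ $3 + 221 @ $1 = $2,021

COGS = $1,364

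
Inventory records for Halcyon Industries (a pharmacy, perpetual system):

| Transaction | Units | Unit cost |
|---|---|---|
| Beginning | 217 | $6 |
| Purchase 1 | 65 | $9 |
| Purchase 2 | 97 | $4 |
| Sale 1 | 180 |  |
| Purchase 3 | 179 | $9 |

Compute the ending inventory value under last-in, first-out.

Ending inventory = $2,805

Sale 1 (180) [LIFO — newest first]: 97 @ $4 + 65 @ $9 + 18 @ $6 = $1,081
Ending inventory: 199 @ $6 + 179 @ $9 = $2,805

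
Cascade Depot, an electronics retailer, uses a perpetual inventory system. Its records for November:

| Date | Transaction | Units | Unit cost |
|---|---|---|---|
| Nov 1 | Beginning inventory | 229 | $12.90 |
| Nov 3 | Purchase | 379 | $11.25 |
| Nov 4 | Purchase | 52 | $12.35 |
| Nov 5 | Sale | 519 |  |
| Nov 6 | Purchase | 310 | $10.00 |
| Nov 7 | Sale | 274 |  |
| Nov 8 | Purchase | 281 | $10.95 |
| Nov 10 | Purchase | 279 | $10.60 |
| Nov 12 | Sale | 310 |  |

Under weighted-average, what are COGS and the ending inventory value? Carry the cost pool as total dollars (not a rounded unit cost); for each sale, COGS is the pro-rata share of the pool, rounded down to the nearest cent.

After Nov 1: 229 on hand, pool $2,954.10 (≈ $12.9000 each)
After Nov 3: 608 on hand, pool $7,217.85 (≈ $11.8715 each)
After Nov 4: 660 on hand, pool $7,860.05 (≈ $11.9092 each)
Nov 5, sell 519: 519/660 × $7,860.05 → $6,180.85
After Nov 6: 451 on hand, pool $4,779.20 (≈ $10.5969 each)
Nov 7, sell 274: 274/451 × $4,779.20 → $2,903.54
After Nov 8: 458 on hand, pool $4,952.61 (≈ $10.8136 each)
After Nov 10: 737 on hand, pool $7,910.01 (≈ $10.7327 each)
Nov 12, sell 310: 310/737 × $7,910.01 → $3,327.14
Total COGS = $6,180.85 + $2,903.54 + $3,327.14 = $12,411.53
Ending inventory (cost pool remaining) = $4,582.87

COGS = $12,411.53; ending inventory = $4,582.87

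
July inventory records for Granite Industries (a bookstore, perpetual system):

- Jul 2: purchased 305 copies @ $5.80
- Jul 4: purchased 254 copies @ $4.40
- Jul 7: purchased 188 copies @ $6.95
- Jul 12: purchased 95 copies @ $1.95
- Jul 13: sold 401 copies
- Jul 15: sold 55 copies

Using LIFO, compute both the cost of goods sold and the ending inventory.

COGS = $2,253.05; ending inventory = $2,125.40

Jul 13, 401 sold [LIFO — newest first]: 95 @ $1.95 + 188 @ $6.95 + 118 @ $4.40 = $2,011.05
Jul 15, 55 sold [LIFO — newest first]: 55 @ $4.40 = $242.00
Total COGS = $2,011.05 + $242.00 = $2,253.05
Ending inventory: 305 @ $5.80 + 81 @ $4.40 = $2,125.40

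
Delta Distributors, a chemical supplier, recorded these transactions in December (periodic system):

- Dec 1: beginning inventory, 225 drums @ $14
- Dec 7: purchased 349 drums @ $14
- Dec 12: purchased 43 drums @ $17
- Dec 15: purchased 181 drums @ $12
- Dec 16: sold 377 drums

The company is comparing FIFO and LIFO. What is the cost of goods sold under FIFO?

FIFO COGS: 225 @ $14 + 152 @ $14 = $5,278
LIFO COGS: 181 @ $12 + 43 @ $17 + 153 @ $14 = $5,045

COGS = $5,278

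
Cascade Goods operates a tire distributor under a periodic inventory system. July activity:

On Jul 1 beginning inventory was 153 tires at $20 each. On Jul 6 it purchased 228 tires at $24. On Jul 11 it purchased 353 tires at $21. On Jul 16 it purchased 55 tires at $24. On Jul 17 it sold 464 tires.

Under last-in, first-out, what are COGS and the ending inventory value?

Jul 17, 464 sold [LIFO — newest first]: 55 @ $24 + 353 @ $21 + 56 @ $24 = $10,077
Ending inventory: 153 @ $20 + 172 @ $24 = $7,188
Check: goods available $17,265 = COGS $10,077 + ending $7,188

COGS = $10,077; ending inventory = $7,188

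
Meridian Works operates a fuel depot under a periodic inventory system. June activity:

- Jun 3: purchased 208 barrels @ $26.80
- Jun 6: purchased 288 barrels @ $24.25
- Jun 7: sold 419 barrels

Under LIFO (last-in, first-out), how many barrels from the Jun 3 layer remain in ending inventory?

77

Jun 7, 419 sold [LIFO — newest first]: 288 @ $24.25 + 131 @ $26.80 = $10,494.80
Ending inventory: 77 @ $26.80 = $2,063.60
Check: goods available $12,558.40 = COGS $10,494.80 + ending $2,063.60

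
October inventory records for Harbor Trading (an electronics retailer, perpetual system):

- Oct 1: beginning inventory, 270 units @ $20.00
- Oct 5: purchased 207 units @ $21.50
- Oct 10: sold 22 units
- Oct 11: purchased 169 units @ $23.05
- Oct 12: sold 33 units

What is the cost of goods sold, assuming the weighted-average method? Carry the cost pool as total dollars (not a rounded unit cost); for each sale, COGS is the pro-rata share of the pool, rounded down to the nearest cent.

COGS = $1,157.24

After Oct 1: 270 on hand, pool $5,400.00 (≈ $20.0000 each)
After Oct 5: 477 on hand, pool $9,850.50 (≈ $20.6509 each)
Oct 10, sell 22: 22/477 × $9,850.50 → $454.32
After Oct 11: 624 on hand, pool $13,291.63 (≈ $21.3007 each)
Oct 12, sell 33: 33/624 × $13,291.63 → $702.92
Total COGS = $454.32 + $702.92 = $1,157.24
Ending inventory (cost pool remaining) = $12,588.71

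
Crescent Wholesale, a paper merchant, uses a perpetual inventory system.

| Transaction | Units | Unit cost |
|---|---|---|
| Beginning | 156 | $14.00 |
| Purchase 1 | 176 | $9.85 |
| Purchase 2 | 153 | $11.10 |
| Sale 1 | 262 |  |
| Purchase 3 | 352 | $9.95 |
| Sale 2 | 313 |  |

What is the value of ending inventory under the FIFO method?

Sale 1 (262) [FIFO — oldest first]: 156 @ $14.00 + 106 @ $9.85 = $3,228.10
Sale 2 (313) [FIFO — oldest first]: 70 @ $9.85 + 153 @ $11.10 + 90 @ $9.95 = $3,283.30
Total COGS = $3,228.10 + $3,283.30 = $6,511.40
Ending inventory: 262 @ $9.95 = $2,606.90
Check: goods available $9,118.30 = COGS $6,511.40 + ending $2,606.90

Ending inventory = $2,606.90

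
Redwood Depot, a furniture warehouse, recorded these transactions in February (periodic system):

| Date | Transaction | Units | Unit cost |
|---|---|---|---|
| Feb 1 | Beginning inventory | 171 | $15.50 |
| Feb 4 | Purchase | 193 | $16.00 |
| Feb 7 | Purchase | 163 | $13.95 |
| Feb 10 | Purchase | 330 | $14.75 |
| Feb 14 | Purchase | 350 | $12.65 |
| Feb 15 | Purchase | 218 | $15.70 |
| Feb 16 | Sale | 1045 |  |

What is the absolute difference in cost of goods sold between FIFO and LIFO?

FIFO COGS: 171 @ $15.50 + 193 @ $16.00 + 163 @ $13.95 + 330 @ $14.75 + 188 @ $12.65 = $15,258.05
LIFO COGS: 218 @ $15.70 + 350 @ $12.65 + 330 @ $14.75 + 147 @ $13.95 = $14,768.25
Difference = |$15,258.05 − $14,768.25| = $489.80

$489.80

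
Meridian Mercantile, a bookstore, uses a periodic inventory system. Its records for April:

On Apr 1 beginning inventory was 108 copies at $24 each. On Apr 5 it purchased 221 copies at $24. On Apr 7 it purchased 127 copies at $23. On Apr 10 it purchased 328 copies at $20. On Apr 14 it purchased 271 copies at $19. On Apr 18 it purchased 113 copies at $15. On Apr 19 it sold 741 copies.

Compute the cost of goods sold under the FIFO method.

Apr 19, 741 sold [FIFO — oldest first]: 108 @ $24 + 221 @ $24 + 127 @ $23 + 285 @ $20 = $16,517
Ending inventory: 43 @ $20 + 271 @ $19 + 113 @ $15 = $7,704
Check: goods available $24,221 = COGS $16,517 + ending $7,704

COGS = $16,517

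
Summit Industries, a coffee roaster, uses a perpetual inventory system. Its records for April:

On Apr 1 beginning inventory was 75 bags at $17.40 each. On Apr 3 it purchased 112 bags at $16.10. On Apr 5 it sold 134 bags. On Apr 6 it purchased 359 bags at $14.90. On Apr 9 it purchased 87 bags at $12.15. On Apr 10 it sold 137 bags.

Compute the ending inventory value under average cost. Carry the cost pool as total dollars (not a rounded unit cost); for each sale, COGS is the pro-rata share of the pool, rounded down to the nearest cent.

Ending inventory = $5,286.43

After Apr 1: 75 on hand, pool $1,305.00 (≈ $17.4000 each)
After Apr 3: 187 on hand, pool $3,108.20 (≈ $16.6214 each)
Apr 5, sell 134: 134/187 × $3,108.20 → $2,227.26
After Apr 6: 412 on hand, pool $6,230.04 (≈ $15.1215 each)
After Apr 9: 499 on hand, pool $7,287.09 (≈ $14.6034 each)
Apr 10, sell 137: 137/499 × $7,287.09 → $2,000.66
Total COGS = $2,227.26 + $2,000.66 = $4,227.92
Ending inventory (cost pool remaining) = $5,286.43
Check: goods available $9,514.35 = COGS $4,227.92 + ending $5,286.43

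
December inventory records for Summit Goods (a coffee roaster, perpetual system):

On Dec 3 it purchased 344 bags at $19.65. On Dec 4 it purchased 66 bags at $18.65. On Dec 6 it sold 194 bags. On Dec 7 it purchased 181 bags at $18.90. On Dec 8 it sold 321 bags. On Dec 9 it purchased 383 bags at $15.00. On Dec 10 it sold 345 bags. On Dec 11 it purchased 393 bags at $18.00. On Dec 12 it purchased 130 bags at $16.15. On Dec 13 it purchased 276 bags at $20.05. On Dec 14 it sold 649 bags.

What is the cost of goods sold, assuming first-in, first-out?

COGS = $26,570.50

Dec 6, 194 sold [FIFO — oldest first]: 194 @ $19.65 = $3,812.10
Dec 8, 321 sold [FIFO — oldest first]: 150 @ $19.65 + 66 @ $18.65 + 105 @ $18.90 = $6,162.90
Dec 10, 345 sold [FIFO — oldest first]: 76 @ $18.90 + 269 @ $15.00 = $5,471.40
Dec 14, 649 sold [FIFO — oldest first]: 114 @ $15.00 + 393 @ $18.00 + 130 @ $16.15 + 12 @ $20.05 = $11,124.10
Total COGS = $3,812.10 + $6,162.90 + $5,471.40 + $11,124.10 = $26,570.50
Ending inventory: 264 @ $20.05 = $5,293.20
Check: goods available $31,863.70 = COGS $26,570.50 + ending $5,293.20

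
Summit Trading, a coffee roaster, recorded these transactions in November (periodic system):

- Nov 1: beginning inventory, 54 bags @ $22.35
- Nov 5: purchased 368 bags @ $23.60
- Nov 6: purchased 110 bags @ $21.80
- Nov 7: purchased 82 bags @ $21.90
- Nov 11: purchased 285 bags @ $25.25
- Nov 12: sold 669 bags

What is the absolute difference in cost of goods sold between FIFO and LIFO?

$447.00

FIFO COGS: 54 @ $22.35 + 368 @ $23.60 + 110 @ $21.80 + 82 @ $21.90 + 55 @ $25.25 = $15,474.25
LIFO COGS: 285 @ $25.25 + 82 @ $21.90 + 110 @ $21.80 + 192 @ $23.60 = $15,921.25
Difference = |$15,474.25 − $15,921.25| = $447.00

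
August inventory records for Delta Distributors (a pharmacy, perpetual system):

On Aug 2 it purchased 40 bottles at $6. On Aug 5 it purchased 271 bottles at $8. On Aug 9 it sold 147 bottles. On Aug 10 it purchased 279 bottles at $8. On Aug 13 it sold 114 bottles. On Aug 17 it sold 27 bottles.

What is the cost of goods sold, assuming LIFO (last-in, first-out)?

COGS = $2,304

Aug 9, 147 sold [LIFO — newest first]: 147 @ $8 = $1,176
Aug 13, 114 sold [LIFO — newest first]: 114 @ $8 = $912
Aug 17, 27 sold [LIFO — newest first]: 27 @ $8 = $216
Total COGS = $1,176 + $912 + $216 = $2,304
Ending inventory: 40 @ $6 + 124 @ $8 + 138 @ $8 = $2,336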